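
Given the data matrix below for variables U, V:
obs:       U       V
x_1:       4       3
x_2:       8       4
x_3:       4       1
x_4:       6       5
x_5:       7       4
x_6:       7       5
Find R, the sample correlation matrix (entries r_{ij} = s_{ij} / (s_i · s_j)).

Step 1 — column means:
  mean(U) = (4 + 8 + 4 + 6 + 7 + 7) / 6 = 36/6 = 6
  mean(V) = (3 + 4 + 1 + 5 + 4 + 5) / 6 = 22/6 = 3.6667

Step 2 — sample variances and covariances s[i,j] = (1/(n-1)) · Σ_k (x_{k,i} - mean_i) · (x_{k,j} - mean_j), with n-1 = 5:
  s[U,U] = ((-2)·(-2) + (2)·(2) + (-2)·(-2) + (0)·(0) + (1)·(1) + (1)·(1)) / 5 = 14/5 = 2.8
  s[U,V] = ((-2)·(-0.6667) + (2)·(0.3333) + (-2)·(-2.6667) + (0)·(1.3333) + (1)·(0.3333) + (1)·(1.3333)) / 5 = 9/5 = 1.8
  s[V,V] = ((-0.6667)·(-0.6667) + (0.3333)·(0.3333) + (-2.6667)·(-2.6667) + (1.3333)·(1.3333) + (0.3333)·(0.3333) + (1.3333)·(1.3333)) / 5 = 11.3333/5 = 2.2667
  Sample standard deviations s_i = √(s[i,i]):
  s(U) = √(2.8) = 1.6733
  s(V) = √(2.2667) = 1.5055

Step 3 — r_{ij} = s_{ij} / (s_i · s_j):
  r[U,U] = 1 (diagonal).
  r[U,V] = 1.8 / (1.6733 · 1.5055) = 1.8 / 2.5193 = 0.7145
  r[V,V] = 1 (diagonal).

R is symmetric with unit diagonal. Assembling:

R = [[1, 0.7145],
 [0.7145, 1]]


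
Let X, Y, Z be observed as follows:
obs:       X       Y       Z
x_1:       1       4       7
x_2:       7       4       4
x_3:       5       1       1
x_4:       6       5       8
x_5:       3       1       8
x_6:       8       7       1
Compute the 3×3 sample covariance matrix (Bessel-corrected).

Step 1 — column means:
  mean(X) = (1 + 7 + 5 + 6 + 3 + 8) / 6 = 30/6 = 5
  mean(Y) = (4 + 4 + 1 + 5 + 1 + 7) / 6 = 22/6 = 3.6667
  mean(Z) = (7 + 4 + 1 + 8 + 8 + 1) / 6 = 29/6 = 4.8333

Step 2 — sample covariance S[i,j] = (1/(n-1)) · Σ_k (x_{k,i} - mean_i) · (x_{k,j} - mean_j), with n-1 = 5.
  S[X,X] = ((-4)·(-4) + (2)·(2) + (0)·(0) + (1)·(1) + (-2)·(-2) + (3)·(3)) / 5 = 34/5 = 6.8
  S[X,Y] = ((-4)·(0.3333) + (2)·(0.3333) + (0)·(-2.6667) + (1)·(1.3333) + (-2)·(-2.6667) + (3)·(3.3333)) / 5 = 16/5 = 3.2
  S[X,Z] = ((-4)·(2.1667) + (2)·(-0.8333) + (0)·(-3.8333) + (1)·(3.1667) + (-2)·(3.1667) + (3)·(-3.8333)) / 5 = -25/5 = -5
  S[Y,Y] = ((0.3333)·(0.3333) + (0.3333)·(0.3333) + (-2.6667)·(-2.6667) + (1.3333)·(1.3333) + (-2.6667)·(-2.6667) + (3.3333)·(3.3333)) / 5 = 27.3333/5 = 5.4667
  S[Y,Z] = ((0.3333)·(2.1667) + (0.3333)·(-0.8333) + (-2.6667)·(-3.8333) + (1.3333)·(3.1667) + (-2.6667)·(3.1667) + (3.3333)·(-3.8333)) / 5 = -6.3333/5 = -1.2667
  S[Z,Z] = ((2.1667)·(2.1667) + (-0.8333)·(-0.8333) + (-3.8333)·(-3.8333) + (3.1667)·(3.1667) + (3.1667)·(3.1667) + (-3.8333)·(-3.8333)) / 5 = 54.8333/5 = 10.9667

S is symmetric (S[j,i] = S[i,j]). Assembling:

S = [[6.8, 3.2, -5],
 [3.2, 5.4667, -1.2667],
 [-5, -1.2667, 10.9667]]


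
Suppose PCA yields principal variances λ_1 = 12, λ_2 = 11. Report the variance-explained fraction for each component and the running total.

Step 1 — total variance = trace(Sigma) = Σ λ_i = 12 + 11 = 23.

Step 2 — fraction explained by component i = λ_i / Σ λ:
  PC1: 12/23 = 0.5217
  PC2: 11/23 = 0.4783

Step 3 — cumulative fraction after k components = (λ_1 + ... + λ_k) / Σ λ:
  k = 1: 12/23 = 0.5217
  k = 2: (12 + 11)/23 = 23/23 = 1

Summary (fraction, with percent):

explained: PC1 0.5217 (52.17%), PC2 0.4783 (47.83%);  cumulative: 0.5217, 1


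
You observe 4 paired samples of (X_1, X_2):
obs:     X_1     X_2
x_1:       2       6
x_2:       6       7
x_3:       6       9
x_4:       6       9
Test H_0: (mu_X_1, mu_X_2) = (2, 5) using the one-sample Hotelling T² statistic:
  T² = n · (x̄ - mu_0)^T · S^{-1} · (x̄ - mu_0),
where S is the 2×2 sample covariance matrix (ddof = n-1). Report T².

Step 1 — sample mean vector:
  mean(X_1) = (2 + 6 + 6 + 6) / 4 = 20/4 = 5
  mean(X_2) = (6 + 7 + 9 + 9) / 4 = 31/4 = 7.75
  x̄ = (5, 7.75),  deviation x̄ - mu_0 = (5, 7.75) - (2, 5) = (3, 2.75).

Step 2 — sample covariance matrix, S[i,j] = (1/(n-1)) · Σ_k (x_{k,i} - mean_i) · (x_{k,j} - mean_j), divisor n-1 = 3:
  S[X_1,X_1] = ((-3)·(-3) + (1)·(1) + (1)·(1) + (1)·(1)) / 3 = 12/3 = 4
  S[X_1,X_2] = ((-3)·(-1.75) + (1)·(-0.75) + (1)·(1.25) + (1)·(1.25)) / 3 = 7/3 = 2.3333
  S[X_2,X_2] = ((-1.75)·(-1.75) + (-0.75)·(-0.75) + (1.25)·(1.25) + (1.25)·(1.25)) / 3 = 6.75/3 = 2.25
  S = [[4, 2.3333],
 [2.3333, 2.25]].

Step 3 — invert S. det(S) = 4·2.25 - (2.3333)² = 3.5556.
  S^{-1} = (1/det) · [[d, -b], [-b, a]] = [[0.6328, -0.6562],
 [-0.6562, 1.125]].

Step 4 — quadratic form (x̄ - mu_0)^T · S^{-1} · (x̄ - mu_0):
  S^{-1} · (x̄ - mu_0) = (0.0938, 1.125),
  (x̄ - mu_0)^T · [...] = (3)·(0.0938) + (2.75)·(1.125) = 3.375.

Step 5 — scale by n: T² = 4 · 3.375 = 13.5.

T² ≈ 13.5


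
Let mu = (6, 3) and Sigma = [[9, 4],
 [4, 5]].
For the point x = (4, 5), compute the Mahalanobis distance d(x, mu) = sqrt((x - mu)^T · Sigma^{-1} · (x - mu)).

Step 1 — centre the observation: (x - mu) = (-2, 2).

Step 2 — invert Sigma. det(Sigma) = 9·5 - (4)² = 29.
  Sigma^{-1} = (1/det) · [[d, -b], [-b, a]] = [[0.1724, -0.1379],
 [-0.1379, 0.3103]].

Step 3 — form the quadratic (x - mu)^T · Sigma^{-1} · (x - mu):
  Sigma^{-1} · (x - mu) = (-0.6207, 0.8966).
  (x - mu)^T · [Sigma^{-1} · (x - mu)] = (-2)·(-0.6207) + (2)·(0.8966) = 3.0345.

Step 4 — take square root: d = √(3.0345) ≈ 1.742.

d(x, mu) = √(3.0345) ≈ 1.742


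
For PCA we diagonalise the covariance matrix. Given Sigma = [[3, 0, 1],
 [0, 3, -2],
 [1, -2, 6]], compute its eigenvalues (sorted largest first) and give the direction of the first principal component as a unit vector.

Step 1 — characteristic polynomial p(λ) = det(λI - Sigma) = λ³ - tr·λ² + c_1·λ - det, where tr = trace, c_1 = sum of the principal 2×2 minors, det = det(Sigma):
  tr = 3 + 3 + 6 = 12,
  c_1 = (3·3 - (0)²) + (3·6 - (1)²) + (3·6 - (-2)²) = 9 + 17 + 14 = 40,
  det = 3·(3·6 - (-2)²) - (0)·((0)·6 - (-2)·(1)) + (1)·((0)·(-2) - 3·(1)) = 3·(14) - (0)·(2) + (1)·(-3) = 39.
  So p(λ) = λ³ - 12λ² + 40λ - 39.
Step 2 — look for an integer root (rational root theorem: any rational root is an integer divisor of 39). Testing λ = 3:
  p(3) = 27 - 108 + 120 - 39 = 0  ✓
  Dividing out (λ - 3): p(λ) = (λ - 3)(λ² - 9λ + 13).
Step 3 — remaining eigenvalues from the quadratic λ² - 9λ + 13 = 0:
  Δ = 9² - 4·13 = 81 - 52 = 29,  λ = (9 ± √29)/2 = (9 ± 5.3852)/2 ≈ 7.1926 or 1.8074.
  Sorted: λ_1 = 7.1926,  λ_2 = 3,  λ_3 = 1.8074  (check: sum = 12 = tr ✓).

Step 4 — unit eigenvector for λ_1 ≈ 7.1926: v spans the null space of (Sigma - λ_1 I), whose rows are
  r_1 = (-4.1926, 0, 1),  r_2 = (0, -4.1926, -2),  r_3 = (1, -2, -1.1926).
  v is orthogonal to every row, so take v ∝ r_1 × r_2 = ((0)·(-2) - (1)·(-4.1926), (1)·(0) - (-4.1926)·(-2), (-4.1926)·(-4.1926) - (0)·(0)) ≈ (4.1926, -8.3852, 17.5777).
  Let u = (4.1926, -8.3852, 17.5777).
  ||u|| = √((4.1926)² + (-8.3852)² + (17.5777)²) = √(396.8659) ≈ 19.9215,  v_1 = u/||u|| ≈ (0.2105, -0.4209, 0.8824) (||v_1|| = 1).

λ_1 = 7.1926,  λ_2 = 3,  λ_3 = 1.8074;  v_1 ≈ (0.2105, -0.4209, 0.8824)


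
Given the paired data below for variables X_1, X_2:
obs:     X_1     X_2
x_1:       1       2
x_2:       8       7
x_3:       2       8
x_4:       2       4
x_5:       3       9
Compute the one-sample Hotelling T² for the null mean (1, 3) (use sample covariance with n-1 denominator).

Step 1 — sample mean vector:
  mean(X_1) = (1 + 8 + 2 + 2 + 3) / 5 = 16/5 = 3.2
  mean(X_2) = (2 + 7 + 8 + 4 + 9) / 5 = 30/5 = 6
  x̄ = (3.2, 6),  deviation x̄ - mu_0 = (3.2, 6) - (1, 3) = (2.2, 3).

Step 2 — sample covariance matrix, S[i,j] = (1/(n-1)) · Σ_k (x_{k,i} - mean_i) · (x_{k,j} - mean_j), divisor n-1 = 4:
  S[X_1,X_1] = ((-2.2)·(-2.2) + (4.8)·(4.8) + (-1.2)·(-1.2) + (-1.2)·(-1.2) + (-0.2)·(-0.2)) / 4 = 30.8/4 = 7.7
  S[X_1,X_2] = ((-2.2)·(-4) + (4.8)·(1) + (-1.2)·(2) + (-1.2)·(-2) + (-0.2)·(3)) / 4 = 13/4 = 3.25
  S[X_2,X_2] = ((-4)·(-4) + (1)·(1) + (2)·(2) + (-2)·(-2) + (3)·(3)) / 4 = 34/4 = 8.5
  S = [[7.7, 3.25],
 [3.25, 8.5]].

Step 3 — invert S. det(S) = 7.7·8.5 - (3.25)² = 54.8875.
  S^{-1} = (1/det) · [[d, -b], [-b, a]] = [[0.1549, -0.0592],
 [-0.0592, 0.1403]].

Step 4 — quadratic form (x̄ - mu_0)^T · S^{-1} · (x̄ - mu_0):
  S^{-1} · (x̄ - mu_0) = (0.1631, 0.2906),
  (x̄ - mu_0)^T · [...] = (2.2)·(0.1631) + (3)·(0.2906) = 1.2305.

Step 5 — scale by n: T² = 5 · 1.2305 = 6.1526.

T² ≈ 6.1526


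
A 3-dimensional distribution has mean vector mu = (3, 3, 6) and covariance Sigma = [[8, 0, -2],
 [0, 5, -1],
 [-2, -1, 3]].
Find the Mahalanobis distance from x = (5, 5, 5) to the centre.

Step 1 — centre the observation: (x - mu) = (2, 2, -1).

Step 2 — invert Sigma (cofactor / det for 3×3, or solve directly):
  Sigma^{-1} = [[0.1522, 0.0217, 0.1087],
 [0.0217, 0.2174, 0.087],
 [0.1087, 0.087, 0.4348]].

Step 3 — form the quadratic (x - mu)^T · Sigma^{-1} · (x - mu):
  Sigma^{-1} · (x - mu) = (0.2391, 0.3913, -0.0435).
  (x - mu)^T · [Sigma^{-1} · (x - mu)] = (2)·(0.2391) + (2)·(0.3913) + (-1)·(-0.0435) = 1.3043.

Step 4 — take square root: d = √(1.3043) ≈ 1.1421.

d(x, mu) = √(1.3043) ≈ 1.1421


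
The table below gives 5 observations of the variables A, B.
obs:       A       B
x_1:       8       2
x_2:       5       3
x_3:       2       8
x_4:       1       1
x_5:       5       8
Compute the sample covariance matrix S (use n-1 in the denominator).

Step 1 — column means:
  mean(A) = (8 + 5 + 2 + 1 + 5) / 5 = 21/5 = 4.2
  mean(B) = (2 + 3 + 8 + 1 + 8) / 5 = 22/5 = 4.4

Step 2 — sample covariance S[i,j] = (1/(n-1)) · Σ_k (x_{k,i} - mean_i) · (x_{k,j} - mean_j), with n-1 = 4.
  S[A,A] = ((3.8)·(3.8) + (0.8)·(0.8) + (-2.2)·(-2.2) + (-3.2)·(-3.2) + (0.8)·(0.8)) / 4 = 30.8/4 = 7.7
  S[A,B] = ((3.8)·(-2.4) + (0.8)·(-1.4) + (-2.2)·(3.6) + (-3.2)·(-3.4) + (0.8)·(3.6)) / 4 = -4.4/4 = -1.1
  S[B,B] = ((-2.4)·(-2.4) + (-1.4)·(-1.4) + (3.6)·(3.6) + (-3.4)·(-3.4) + (3.6)·(3.6)) / 4 = 45.2/4 = 11.3

S is symmetric (S[j,i] = S[i,j]). Assembling:

S = [[7.7, -1.1],
 [-1.1, 11.3]]


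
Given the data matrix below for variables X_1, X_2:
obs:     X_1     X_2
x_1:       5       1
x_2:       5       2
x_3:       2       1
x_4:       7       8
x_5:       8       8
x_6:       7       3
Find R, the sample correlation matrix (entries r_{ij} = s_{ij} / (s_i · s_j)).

Step 1 — column means:
  mean(X_1) = (5 + 5 + 2 + 7 + 8 + 7) / 6 = 34/6 = 5.6667
  mean(X_2) = (1 + 2 + 1 + 8 + 8 + 3) / 6 = 23/6 = 3.8333

Step 2 — sample variances and covariances s[i,j] = (1/(n-1)) · Σ_k (x_{k,i} - mean_i) · (x_{k,j} - mean_j), with n-1 = 5:
  s[X_1,X_1] = ((-0.6667)·(-0.6667) + (-0.6667)·(-0.6667) + (-3.6667)·(-3.6667) + (1.3333)·(1.3333) + (2.3333)·(2.3333) + (1.3333)·(1.3333)) / 5 = 23.3333/5 = 4.6667
  s[X_1,X_2] = ((-0.6667)·(-2.8333) + (-0.6667)·(-1.8333) + (-3.6667)·(-2.8333) + (1.3333)·(4.1667) + (2.3333)·(4.1667) + (1.3333)·(-0.8333)) / 5 = 27.6667/5 = 5.5333
  s[X_2,X_2] = ((-2.8333)·(-2.8333) + (-1.8333)·(-1.8333) + (-2.8333)·(-2.8333) + (4.1667)·(4.1667) + (4.1667)·(4.1667) + (-0.8333)·(-0.8333)) / 5 = 54.8333/5 = 10.9667
  Sample standard deviations s_i = √(s[i,i]):
  s(X_1) = √(4.6667) = 2.1602
  s(X_2) = √(10.9667) = 3.3116

Step 3 — r_{ij} = s_{ij} / (s_i · s_j):
  r[X_1,X_1] = 1 (diagonal).
  r[X_1,X_2] = 5.5333 / (2.1602 · 3.3116) = 5.5333 / 7.1539 = 0.7735
  r[X_2,X_2] = 1 (diagonal).

R is symmetric with unit diagonal. Assembling:

R = [[1, 0.7735],
 [0.7735, 1]]


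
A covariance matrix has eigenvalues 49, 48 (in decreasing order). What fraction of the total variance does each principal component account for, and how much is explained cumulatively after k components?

Step 1 — total variance = trace(Sigma) = Σ λ_i = 49 + 48 = 97.

Step 2 — fraction explained by component i = λ_i / Σ λ:
  PC1: 49/97 = 0.5052
  PC2: 48/97 = 0.4948

Step 3 — cumulative fraction after k components = (λ_1 + ... + λ_k) / Σ λ:
  k = 1: 49/97 = 0.5052
  k = 2: (49 + 48)/97 = 97/97 = 1

Summary (fraction, with percent):

explained: PC1 0.5052 (50.52%), PC2 0.4948 (49.48%);  cumulative: 0.5052, 1


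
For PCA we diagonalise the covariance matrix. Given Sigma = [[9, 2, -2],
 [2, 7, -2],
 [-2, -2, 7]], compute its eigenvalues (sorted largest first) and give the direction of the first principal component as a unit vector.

Step 1 — characteristic polynomial p(λ) = det(λI - Sigma) = λ³ - tr·λ² + c_1·λ - det, where tr = trace, c_1 = sum of the principal 2×2 minors, det = det(Sigma):
  tr = 9 + 7 + 7 = 23,
  c_1 = (9·7 - (2)²) + (9·7 - (-2)²) + (7·7 - (-2)²) = 59 + 59 + 45 = 163,
  det = 9·(7·7 - (-2)²) - (2)·((2)·7 - (-2)·(-2)) + (-2)·((2)·(-2) - 7·(-2)) = 9·(45) - (2)·(10) + (-2)·(10) = 365.
  So p(λ) = λ³ - 23λ² + 163λ - 365.
Step 2 — look for an integer root (rational root theorem: any rational root is an integer divisor of 365). Testing λ = 5:
  p(5) = 125 - 575 + 815 - 365 = 0  ✓
  Dividing out (λ - 5): p(λ) = (λ - 5)(λ² - 18λ + 73).
Step 3 — remaining eigenvalues from the quadratic λ² - 18λ + 73 = 0:
  Δ = 18² - 4·73 = 324 - 292 = 32,  λ = (18 ± √32)/2 = (18 ± 5.6569)/2 ≈ 11.8284 or 6.1716.
  Sorted: λ_1 = 11.8284,  λ_2 = 6.1716,  λ_3 = 5  (check: sum = 23 = tr ✓).

Step 4 — unit eigenvector for λ_1 ≈ 11.8284: v spans the null space of (Sigma - λ_1 I), whose rows are
  r_1 = (-2.8284, 2, -2),  r_2 = (2, -4.8284, -2),  r_3 = (-2, -2, -4.8284).
  v is orthogonal to every row, so take v ∝ r_1 × r_2 = ((2)·(-2) - (-2)·(-4.8284), (-2)·(2) - (-2.8284)·(-2), (-2.8284)·(-4.8284) - (2)·(2)) ≈ (-13.6569, -9.6569, 9.6569).
  Rescale (multiply by -1 so the first nonzero entry is positive): u = (13.6569, 9.6569, -9.6569).
  ||u|| = √((13.6569)² + (9.6569)² + (-9.6569)²) = √(373.0193) ≈ 19.3137,  v_1 = u/||u|| ≈ (0.7071, 0.5, -0.5) (||v_1|| = 1).

λ_1 = 11.8284,  λ_2 = 6.1716,  λ_3 = 5;  v_1 ≈ (0.7071, 0.5, -0.5)


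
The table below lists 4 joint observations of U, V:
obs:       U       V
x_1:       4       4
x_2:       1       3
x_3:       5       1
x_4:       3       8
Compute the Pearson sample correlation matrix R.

Step 1 — column means:
  mean(U) = (4 + 1 + 5 + 3) / 4 = 13/4 = 3.25
  mean(V) = (4 + 3 + 1 + 8) / 4 = 16/4 = 4

Step 2 — sample variances and covariances s[i,j] = (1/(n-1)) · Σ_k (x_{k,i} - mean_i) · (x_{k,j} - mean_j), with n-1 = 3:
  s[U,U] = ((0.75)·(0.75) + (-2.25)·(-2.25) + (1.75)·(1.75) + (-0.25)·(-0.25)) / 3 = 8.75/3 = 2.9167
  s[U,V] = ((0.75)·(0) + (-2.25)·(-1) + (1.75)·(-3) + (-0.25)·(4)) / 3 = -4/3 = -1.3333
  s[V,V] = ((0)·(0) + (-1)·(-1) + (-3)·(-3) + (4)·(4)) / 3 = 26/3 = 8.6667
  Sample standard deviations s_i = √(s[i,i]):
  s(U) = √(2.9167) = 1.7078
  s(V) = √(8.6667) = 2.9439

Step 3 — r_{ij} = s_{ij} / (s_i · s_j):
  r[U,U] = 1 (diagonal).
  r[U,V] = -1.3333 / (1.7078 · 2.9439) = -1.3333 / 5.0277 = -0.2652
  r[V,V] = 1 (diagonal).

R is symmetric with unit diagonal. Assembling:

R = [[1, -0.2652],
 [-0.2652, 1]]


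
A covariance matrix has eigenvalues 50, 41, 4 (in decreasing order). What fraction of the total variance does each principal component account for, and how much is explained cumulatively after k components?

Step 1 — total variance = trace(Sigma) = Σ λ_i = 50 + 41 + 4 = 95.

Step 2 — fraction explained by component i = λ_i / Σ λ:
  PC1: 50/95 = 0.5263
  PC2: 41/95 = 0.4316
  PC3: 4/95 = 0.0421

Step 3 — cumulative fraction after k components = (λ_1 + ... + λ_k) / Σ λ:
  k = 1: 50/95 = 0.5263
  k = 2: (50 + 41)/95 = 91/95 = 0.9579
  k = 3: (50 + 41 + 4)/95 = 95/95 = 1

Summary (fraction, with percent):

explained: PC1 0.5263 (52.63%), PC2 0.4316 (43.16%), PC3 0.0421 (4.21%);  cumulative: 0.5263, 0.9579, 1


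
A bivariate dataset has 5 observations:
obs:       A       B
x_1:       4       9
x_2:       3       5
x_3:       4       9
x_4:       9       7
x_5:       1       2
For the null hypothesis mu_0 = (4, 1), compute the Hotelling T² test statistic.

Step 1 — sample mean vector:
  mean(A) = (4 + 3 + 4 + 9 + 1) / 5 = 21/5 = 4.2
  mean(B) = (9 + 5 + 9 + 7 + 2) / 5 = 32/5 = 6.4
  x̄ = (4.2, 6.4),  deviation x̄ - mu_0 = (4.2, 6.4) - (4, 1) = (0.2, 5.4).

Step 2 — sample covariance matrix, S[i,j] = (1/(n-1)) · Σ_k (x_{k,i} - mean_i) · (x_{k,j} - mean_j), divisor n-1 = 4:
  S[A,A] = ((-0.2)·(-0.2) + (-1.2)·(-1.2) + (-0.2)·(-0.2) + (4.8)·(4.8) + (-3.2)·(-3.2)) / 4 = 34.8/4 = 8.7
  S[A,B] = ((-0.2)·(2.6) + (-1.2)·(-1.4) + (-0.2)·(2.6) + (4.8)·(0.6) + (-3.2)·(-4.4)) / 4 = 17.6/4 = 4.4
  S[B,B] = ((2.6)·(2.6) + (-1.4)·(-1.4) + (2.6)·(2.6) + (0.6)·(0.6) + (-4.4)·(-4.4)) / 4 = 35.2/4 = 8.8
  S = [[8.7, 4.4],
 [4.4, 8.8]].

Step 3 — invert S. det(S) = 8.7·8.8 - (4.4)² = 57.2.
  S^{-1} = (1/det) · [[d, -b], [-b, a]] = [[0.1538, -0.0769],
 [-0.0769, 0.1521]].

Step 4 — quadratic form (x̄ - mu_0)^T · S^{-1} · (x̄ - mu_0):
  S^{-1} · (x̄ - mu_0) = (-0.3846, 0.8059),
  (x̄ - mu_0)^T · [...] = (0.2)·(-0.3846) + (5.4)·(0.8059) = 4.2752.

Step 5 — scale by n: T² = 5 · 4.2752 = 21.3759.

T² ≈ 21.3759


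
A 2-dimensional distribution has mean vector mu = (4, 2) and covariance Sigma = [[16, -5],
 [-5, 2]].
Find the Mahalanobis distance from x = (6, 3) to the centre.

Step 1 — centre the observation: (x - mu) = (2, 1).

Step 2 — invert Sigma. det(Sigma) = 16·2 - (-5)² = 7.
  Sigma^{-1} = (1/det) · [[d, -b], [-b, a]] = [[0.2857, 0.7143],
 [0.7143, 2.2857]].

Step 3 — form the quadratic (x - mu)^T · Sigma^{-1} · (x - mu):
  Sigma^{-1} · (x - mu) = (1.2857, 3.7143).
  (x - mu)^T · [Sigma^{-1} · (x - mu)] = (2)·(1.2857) + (1)·(3.7143) = 6.2857.

Step 4 — take square root: d = √(6.2857) ≈ 2.5071.

d(x, mu) = √(6.2857) ≈ 2.5071


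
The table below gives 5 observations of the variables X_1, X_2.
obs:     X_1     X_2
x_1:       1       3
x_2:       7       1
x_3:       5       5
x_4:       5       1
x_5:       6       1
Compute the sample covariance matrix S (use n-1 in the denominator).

Step 1 — column means:
  mean(X_1) = (1 + 7 + 5 + 5 + 6) / 5 = 24/5 = 4.8
  mean(X_2) = (3 + 1 + 5 + 1 + 1) / 5 = 11/5 = 2.2

Step 2 — sample covariance S[i,j] = (1/(n-1)) · Σ_k (x_{k,i} - mean_i) · (x_{k,j} - mean_j), with n-1 = 4.
  S[X_1,X_1] = ((-3.8)·(-3.8) + (2.2)·(2.2) + (0.2)·(0.2) + (0.2)·(0.2) + (1.2)·(1.2)) / 4 = 20.8/4 = 5.2
  S[X_1,X_2] = ((-3.8)·(0.8) + (2.2)·(-1.2) + (0.2)·(2.8) + (0.2)·(-1.2) + (1.2)·(-1.2)) / 4 = -6.8/4 = -1.7
  S[X_2,X_2] = ((0.8)·(0.8) + (-1.2)·(-1.2) + (2.8)·(2.8) + (-1.2)·(-1.2) + (-1.2)·(-1.2)) / 4 = 12.8/4 = 3.2

S is symmetric (S[j,i] = S[i,j]). Assembling:

S = [[5.2, -1.7],
 [-1.7, 3.2]]


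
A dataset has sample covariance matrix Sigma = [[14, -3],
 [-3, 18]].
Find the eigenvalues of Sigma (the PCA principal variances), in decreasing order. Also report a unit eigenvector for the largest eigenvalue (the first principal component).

Step 1 — characteristic polynomial of 2×2 Sigma:
  det(Sigma - λI) = λ² - trace · λ + det = 0.
  trace = 14 + 18 = 32, det = 14·18 - (-3)² = 243.
Step 2 — discriminant:
  Δ = trace² - 4·det = 1024 - 972 = 52.
Step 3 — eigenvalues:
  λ = (trace ± √Δ)/2 = (32 ± 7.2111)/2,
  λ_1 = 19.6056,  λ_2 = 12.3944.

Step 4 — unit eigenvector for λ_1: solve (Sigma - λ_1 I)v = 0. First row:
  (14 - 19.6056)·v_x + (-3)·v_y = 0, i.e. (-5.6056)·v_x + (-3)·v_y = 0,
  so v ∝ (b, λ_1 - a) = (-3, 5.6056); multiply by -1 so the first entry is positive: u = (3, -5.6056).
  ||u|| = √((3)² + (-5.6056)²) = √(40.4222) ≈ 6.3578,
  v_1 = u/||u|| ≈ (0.4719, -0.8817) (||v_1|| = 1).

λ_1 = 19.6056,  λ_2 = 12.3944;  v_1 ≈ (0.4719, -0.8817)


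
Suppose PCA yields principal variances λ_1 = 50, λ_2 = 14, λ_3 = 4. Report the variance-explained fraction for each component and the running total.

Step 1 — total variance = trace(Sigma) = Σ λ_i = 50 + 14 + 4 = 68.

Step 2 — fraction explained by component i = λ_i / Σ λ:
  PC1: 50/68 = 0.7353
  PC2: 14/68 = 0.2059
  PC3: 4/68 = 0.0588

Step 3 — cumulative fraction after k components = (λ_1 + ... + λ_k) / Σ λ:
  k = 1: 50/68 = 0.7353
  k = 2: (50 + 14)/68 = 64/68 = 0.9412
  k = 3: (50 + 14 + 4)/68 = 68/68 = 1

Summary (fraction, with percent):

explained: PC1 0.7353 (73.53%), PC2 0.2059 (20.59%), PC3 0.0588 (5.88%);  cumulative: 0.7353, 0.9412, 1


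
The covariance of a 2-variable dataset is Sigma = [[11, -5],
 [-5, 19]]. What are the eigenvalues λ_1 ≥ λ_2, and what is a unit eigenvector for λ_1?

Step 1 — characteristic polynomial of 2×2 Sigma:
  det(Sigma - λI) = λ² - trace · λ + det = 0.
  trace = 11 + 19 = 30, det = 11·19 - (-5)² = 184.
Step 2 — discriminant:
  Δ = trace² - 4·det = 900 - 736 = 164.
Step 3 — eigenvalues:
  λ = (trace ± √Δ)/2 = (30 ± 12.8062)/2,
  λ_1 = 21.4031,  λ_2 = 8.5969.

Step 4 — unit eigenvector for λ_1: solve (Sigma - λ_1 I)v = 0. First row:
  (11 - 21.4031)·v_x + (-5)·v_y = 0, i.e. (-10.4031)·v_x + (-5)·v_y = 0,
  so v ∝ (b, λ_1 - a) = (-5, 10.4031); multiply by -1 so the first entry is positive: u = (5, -10.4031).
  ||u|| = √((5)² + (-10.4031)²) = √(133.225) ≈ 11.5423,
  v_1 = u/||u|| ≈ (0.4332, -0.9013) (||v_1|| = 1).

λ_1 = 21.4031,  λ_2 = 8.5969;  v_1 ≈ (0.4332, -0.9013)


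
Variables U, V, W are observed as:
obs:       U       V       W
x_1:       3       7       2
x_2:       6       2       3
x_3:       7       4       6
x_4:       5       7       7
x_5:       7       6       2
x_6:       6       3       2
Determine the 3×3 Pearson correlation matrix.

Step 1 — column means:
  mean(U) = (3 + 6 + 7 + 5 + 7 + 6) / 6 = 34/6 = 5.6667
  mean(V) = (7 + 2 + 4 + 7 + 6 + 3) / 6 = 29/6 = 4.8333
  mean(W) = (2 + 3 + 6 + 7 + 2 + 2) / 6 = 22/6 = 3.6667

Step 2 — sample variances and covariances s[i,j] = (1/(n-1)) · Σ_k (x_{k,i} - mean_i) · (x_{k,j} - mean_j), with n-1 = 5:
  s[U,U] = ((-2.6667)·(-2.6667) + (0.3333)·(0.3333) + (1.3333)·(1.3333) + (-0.6667)·(-0.6667) + (1.3333)·(1.3333) + (0.3333)·(0.3333)) / 5 = 11.3333/5 = 2.2667
  s[U,V] = ((-2.6667)·(2.1667) + (0.3333)·(-2.8333) + (1.3333)·(-0.8333) + (-0.6667)·(2.1667) + (1.3333)·(1.1667) + (0.3333)·(-1.8333)) / 5 = -8.3333/5 = -1.6667
  s[U,W] = ((-2.6667)·(-1.6667) + (0.3333)·(-0.6667) + (1.3333)·(2.3333) + (-0.6667)·(3.3333) + (1.3333)·(-1.6667) + (0.3333)·(-1.6667)) / 5 = 2.3333/5 = 0.4667
  s[V,V] = ((2.1667)·(2.1667) + (-2.8333)·(-2.8333) + (-0.8333)·(-0.8333) + (2.1667)·(2.1667) + (1.1667)·(1.1667) + (-1.8333)·(-1.8333)) / 5 = 22.8333/5 = 4.5667
  s[V,W] = ((2.1667)·(-1.6667) + (-2.8333)·(-0.6667) + (-0.8333)·(2.3333) + (2.1667)·(3.3333) + (1.1667)·(-1.6667) + (-1.8333)·(-1.6667)) / 5 = 4.6667/5 = 0.9333
  s[W,W] = ((-1.6667)·(-1.6667) + (-0.6667)·(-0.6667) + (2.3333)·(2.3333) + (3.3333)·(3.3333) + (-1.6667)·(-1.6667) + (-1.6667)·(-1.6667)) / 5 = 25.3333/5 = 5.0667
  Sample standard deviations s_i = √(s[i,i]):
  s(U) = √(2.2667) = 1.5055
  s(V) = √(4.5667) = 2.137
  s(W) = √(5.0667) = 2.2509

Step 3 — r_{ij} = s_{ij} / (s_i · s_j):
  r[U,U] = 1 (diagonal).
  r[U,V] = -1.6667 / (1.5055 · 2.137) = -1.6667 / 3.2173 = -0.518
  r[U,W] = 0.4667 / (1.5055 · 2.2509) = 0.4667 / 3.3889 = 0.1377
  r[V,V] = 1 (diagonal).
  r[V,W] = 0.9333 / (2.137 · 2.2509) = 0.9333 / 4.8102 = 0.194
  r[W,W] = 1 (diagonal).

R is symmetric with unit diagonal. Assembling:

R = [[1, -0.518, 0.1377],
 [-0.518, 1, 0.194],
 [0.1377, 0.194, 1]]


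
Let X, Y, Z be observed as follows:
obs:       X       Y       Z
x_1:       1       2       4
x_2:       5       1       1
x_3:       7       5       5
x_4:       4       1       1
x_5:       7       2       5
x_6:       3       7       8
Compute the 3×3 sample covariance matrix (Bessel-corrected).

Step 1 — column means:
  mean(X) = (1 + 5 + 7 + 4 + 7 + 3) / 6 = 27/6 = 4.5
  mean(Y) = (2 + 1 + 5 + 1 + 2 + 7) / 6 = 18/6 = 3
  mean(Z) = (4 + 1 + 5 + 1 + 5 + 8) / 6 = 24/6 = 4

Step 2 — sample covariance S[i,j] = (1/(n-1)) · Σ_k (x_{k,i} - mean_i) · (x_{k,j} - mean_j), with n-1 = 5.
  S[X,X] = ((-3.5)·(-3.5) + (0.5)·(0.5) + (2.5)·(2.5) + (-0.5)·(-0.5) + (2.5)·(2.5) + (-1.5)·(-1.5)) / 5 = 27.5/5 = 5.5
  S[X,Y] = ((-3.5)·(-1) + (0.5)·(-2) + (2.5)·(2) + (-0.5)·(-2) + (2.5)·(-1) + (-1.5)·(4)) / 5 = 0/5 = 0
  S[X,Z] = ((-3.5)·(0) + (0.5)·(-3) + (2.5)·(1) + (-0.5)·(-3) + (2.5)·(1) + (-1.5)·(4)) / 5 = -1/5 = -0.2
  S[Y,Y] = ((-1)·(-1) + (-2)·(-2) + (2)·(2) + (-2)·(-2) + (-1)·(-1) + (4)·(4)) / 5 = 30/5 = 6
  S[Y,Z] = ((-1)·(0) + (-2)·(-3) + (2)·(1) + (-2)·(-3) + (-1)·(1) + (4)·(4)) / 5 = 29/5 = 5.8
  S[Z,Z] = ((0)·(0) + (-3)·(-3) + (1)·(1) + (-3)·(-3) + (1)·(1) + (4)·(4)) / 5 = 36/5 = 7.2

S is symmetric (S[j,i] = S[i,j]). Assembling:

S = [[5.5, 0, -0.2],
 [0, 6, 5.8],
 [-0.2, 5.8, 7.2]]


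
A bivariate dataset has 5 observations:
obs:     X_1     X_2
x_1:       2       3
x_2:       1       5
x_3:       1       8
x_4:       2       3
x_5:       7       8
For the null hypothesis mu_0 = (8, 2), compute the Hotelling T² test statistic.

Step 1 — sample mean vector:
  mean(X_1) = (2 + 1 + 1 + 2 + 7) / 5 = 13/5 = 2.6
  mean(X_2) = (3 + 5 + 8 + 3 + 8) / 5 = 27/5 = 5.4
  x̄ = (2.6, 5.4),  deviation x̄ - mu_0 = (2.6, 5.4) - (8, 2) = (-5.4, 3.4).

Step 2 — sample covariance matrix, S[i,j] = (1/(n-1)) · Σ_k (x_{k,i} - mean_i) · (x_{k,j} - mean_j), divisor n-1 = 4:
  S[X_1,X_1] = ((-0.6)·(-0.6) + (-1.6)·(-1.6) + (-1.6)·(-1.6) + (-0.6)·(-0.6) + (4.4)·(4.4)) / 4 = 25.2/4 = 6.3
  S[X_1,X_2] = ((-0.6)·(-2.4) + (-1.6)·(-0.4) + (-1.6)·(2.6) + (-0.6)·(-2.4) + (4.4)·(2.6)) / 4 = 10.8/4 = 2.7
  S[X_2,X_2] = ((-2.4)·(-2.4) + (-0.4)·(-0.4) + (2.6)·(2.6) + (-2.4)·(-2.4) + (2.6)·(2.6)) / 4 = 25.2/4 = 6.3
  S = [[6.3, 2.7],
 [2.7, 6.3]].

Step 3 — invert S. det(S) = 6.3·6.3 - (2.7)² = 32.4.
  S^{-1} = (1/det) · [[d, -b], [-b, a]] = [[0.1944, -0.0833],
 [-0.0833, 0.1944]].

Step 4 — quadratic form (x̄ - mu_0)^T · S^{-1} · (x̄ - mu_0):
  S^{-1} · (x̄ - mu_0) = (-1.3333, 1.1111),
  (x̄ - mu_0)^T · [...] = (-5.4)·(-1.3333) + (3.4)·(1.1111) = 10.9778.

Step 5 — scale by n: T² = 5 · 10.9778 = 54.8889.

T² ≈ 54.8889


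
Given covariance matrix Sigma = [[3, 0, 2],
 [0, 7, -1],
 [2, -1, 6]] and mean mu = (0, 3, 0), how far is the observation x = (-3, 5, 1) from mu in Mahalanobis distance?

Step 1 — centre the observation: (x - mu) = (-3, 2, 1).

Step 2 — invert Sigma (cofactor / det for 3×3, or solve directly):
  Sigma^{-1} = [[0.4316, -0.0211, -0.1474],
 [-0.0211, 0.1474, 0.0316],
 [-0.1474, 0.0316, 0.2211]].

Step 3 — form the quadratic (x - mu)^T · Sigma^{-1} · (x - mu):
  Sigma^{-1} · (x - mu) = (-1.4842, 0.3895, 0.7263).
  (x - mu)^T · [Sigma^{-1} · (x - mu)] = (-3)·(-1.4842) + (2)·(0.3895) + (1)·(0.7263) = 5.9579.

Step 4 — take square root: d = √(5.9579) ≈ 2.4409.

d(x, mu) = √(5.9579) ≈ 2.4409


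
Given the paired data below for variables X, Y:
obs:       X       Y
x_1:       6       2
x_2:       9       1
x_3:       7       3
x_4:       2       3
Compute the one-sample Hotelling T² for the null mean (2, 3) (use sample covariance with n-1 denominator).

Step 1 — sample mean vector:
  mean(X) = (6 + 9 + 7 + 2) / 4 = 24/4 = 6
  mean(Y) = (2 + 1 + 3 + 3) / 4 = 9/4 = 2.25
  x̄ = (6, 2.25),  deviation x̄ - mu_0 = (6, 2.25) - (2, 3) = (4, -0.75).

Step 2 — sample covariance matrix, S[i,j] = (1/(n-1)) · Σ_k (x_{k,i} - mean_i) · (x_{k,j} - mean_j), divisor n-1 = 3:
  S[X,X] = ((0)·(0) + (3)·(3) + (1)·(1) + (-4)·(-4)) / 3 = 26/3 = 8.6667
  S[X,Y] = ((0)·(-0.25) + (3)·(-1.25) + (1)·(0.75) + (-4)·(0.75)) / 3 = -6/3 = -2
  S[Y,Y] = ((-0.25)·(-0.25) + (-1.25)·(-1.25) + (0.75)·(0.75) + (0.75)·(0.75)) / 3 = 2.75/3 = 0.9167
  S = [[8.6667, -2],
 [-2, 0.9167]].

Step 3 — invert S. det(S) = 8.6667·0.9167 - (-2)² = 3.9444.
  S^{-1} = (1/det) · [[d, -b], [-b, a]] = [[0.2324, 0.507],
 [0.507, 2.1972]].

Step 4 — quadratic form (x̄ - mu_0)^T · S^{-1} · (x̄ - mu_0):
  S^{-1} · (x̄ - mu_0) = (0.5493, 0.3803),
  (x̄ - mu_0)^T · [...] = (4)·(0.5493) + (-0.75)·(0.3803) = 1.912.

Step 5 — scale by n: T² = 4 · 1.912 = 7.6479.

T² ≈ 7.6479


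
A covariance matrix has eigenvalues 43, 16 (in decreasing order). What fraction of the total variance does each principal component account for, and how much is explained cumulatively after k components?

Step 1 — total variance = trace(Sigma) = Σ λ_i = 43 + 16 = 59.

Step 2 — fraction explained by component i = λ_i / Σ λ:
  PC1: 43/59 = 0.7288
  PC2: 16/59 = 0.2712

Step 3 — cumulative fraction after k components = (λ_1 + ... + λ_k) / Σ λ:
  k = 1: 43/59 = 0.7288
  k = 2: (43 + 16)/59 = 59/59 = 1

Summary (fraction, with percent):

explained: PC1 0.7288 (72.88%), PC2 0.2712 (27.12%);  cumulative: 0.7288, 1


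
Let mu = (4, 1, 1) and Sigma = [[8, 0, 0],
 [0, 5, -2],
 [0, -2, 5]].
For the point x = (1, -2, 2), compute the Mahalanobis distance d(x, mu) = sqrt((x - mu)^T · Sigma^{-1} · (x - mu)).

Step 1 — centre the observation: (x - mu) = (-3, -3, 1).

Step 2 — invert Sigma (cofactor / det for 3×3, or solve directly):
  Sigma^{-1} = [[0.125, 0, 0],
 [0, 0.2381, 0.0952],
 [0, 0.0952, 0.2381]].

Step 3 — form the quadratic (x - mu)^T · Sigma^{-1} · (x - mu):
  Sigma^{-1} · (x - mu) = (-0.375, -0.619, -0.0476).
  (x - mu)^T · [Sigma^{-1} · (x - mu)] = (-3)·(-0.375) + (-3)·(-0.619) + (1)·(-0.0476) = 2.9345.

Step 4 — take square root: d = √(2.9345) ≈ 1.713.

d(x, mu) = √(2.9345) ≈ 1.713


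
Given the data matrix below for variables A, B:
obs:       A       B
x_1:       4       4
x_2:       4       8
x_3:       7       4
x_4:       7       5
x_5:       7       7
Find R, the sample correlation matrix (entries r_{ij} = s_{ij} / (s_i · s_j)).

Step 1 — column means:
  mean(A) = (4 + 4 + 7 + 7 + 7) / 5 = 29/5 = 5.8
  mean(B) = (4 + 8 + 4 + 5 + 7) / 5 = 28/5 = 5.6

Step 2 — sample variances and covariances s[i,j] = (1/(n-1)) · Σ_k (x_{k,i} - mean_i) · (x_{k,j} - mean_j), with n-1 = 4:
  s[A,A] = ((-1.8)·(-1.8) + (-1.8)·(-1.8) + (1.2)·(1.2) + (1.2)·(1.2) + (1.2)·(1.2)) / 4 = 10.8/4 = 2.7
  s[A,B] = ((-1.8)·(-1.6) + (-1.8)·(2.4) + (1.2)·(-1.6) + (1.2)·(-0.6) + (1.2)·(1.4)) / 4 = -2.4/4 = -0.6
  s[B,B] = ((-1.6)·(-1.6) + (2.4)·(2.4) + (-1.6)·(-1.6) + (-0.6)·(-0.6) + (1.4)·(1.4)) / 4 = 13.2/4 = 3.3
  Sample standard deviations s_i = √(s[i,i]):
  s(A) = √(2.7) = 1.6432
  s(B) = √(3.3) = 1.8166

Step 3 — r_{ij} = s_{ij} / (s_i · s_j):
  r[A,A] = 1 (diagonal).
  r[A,B] = -0.6 / (1.6432 · 1.8166) = -0.6 / 2.985 = -0.201
  r[B,B] = 1 (diagonal).

R is symmetric with unit diagonal. Assembling:

R = [[1, -0.201],
 [-0.201, 1]]


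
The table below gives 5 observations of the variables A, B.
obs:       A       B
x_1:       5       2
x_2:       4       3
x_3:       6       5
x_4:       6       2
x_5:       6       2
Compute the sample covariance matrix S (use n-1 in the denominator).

Step 1 — column means:
  mean(A) = (5 + 4 + 6 + 6 + 6) / 5 = 27/5 = 5.4
  mean(B) = (2 + 3 + 5 + 2 + 2) / 5 = 14/5 = 2.8

Step 2 — sample covariance S[i,j] = (1/(n-1)) · Σ_k (x_{k,i} - mean_i) · (x_{k,j} - mean_j), with n-1 = 4.
  S[A,A] = ((-0.4)·(-0.4) + (-1.4)·(-1.4) + (0.6)·(0.6) + (0.6)·(0.6) + (0.6)·(0.6)) / 4 = 3.2/4 = 0.8
  S[A,B] = ((-0.4)·(-0.8) + (-1.4)·(0.2) + (0.6)·(2.2) + (0.6)·(-0.8) + (0.6)·(-0.8)) / 4 = 0.4/4 = 0.1
  S[B,B] = ((-0.8)·(-0.8) + (0.2)·(0.2) + (2.2)·(2.2) + (-0.8)·(-0.8) + (-0.8)·(-0.8)) / 4 = 6.8/4 = 1.7

S is symmetric (S[j,i] = S[i,j]). Assembling:

S = [[0.8, 0.1],
 [0.1, 1.7]]


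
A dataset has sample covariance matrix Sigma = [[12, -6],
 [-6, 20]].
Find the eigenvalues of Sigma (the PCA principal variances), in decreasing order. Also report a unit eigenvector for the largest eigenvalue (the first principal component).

Step 1 — characteristic polynomial of 2×2 Sigma:
  det(Sigma - λI) = λ² - trace · λ + det = 0.
  trace = 12 + 20 = 32, det = 12·20 - (-6)² = 204.
Step 2 — discriminant:
  Δ = trace² - 4·det = 1024 - 816 = 208.
Step 3 — eigenvalues:
  λ = (trace ± √Δ)/2 = (32 ± 14.4222)/2,
  λ_1 = 23.2111,  λ_2 = 8.7889.

Step 4 — unit eigenvector for λ_1: solve (Sigma - λ_1 I)v = 0. First row:
  (12 - 23.2111)·v_x + (-6)·v_y = 0, i.e. (-11.2111)·v_x + (-6)·v_y = 0,
  so v ∝ (b, λ_1 - a) = (-6, 11.2111); multiply by -1 so the first entry is positive: u = (6, -11.2111).
  ||u|| = √((6)² + (-11.2111)²) = √(161.6888) ≈ 12.7157,
  v_1 = u/||u|| ≈ (0.4719, -0.8817) (||v_1|| = 1).

λ_1 = 23.2111,  λ_2 = 8.7889;  v_1 ≈ (0.4719, -0.8817)


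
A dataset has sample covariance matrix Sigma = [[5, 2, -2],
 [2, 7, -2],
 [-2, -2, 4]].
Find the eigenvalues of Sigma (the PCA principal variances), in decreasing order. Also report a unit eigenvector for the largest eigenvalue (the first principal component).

Step 1 — characteristic polynomial p(λ) = det(λI - Sigma) = λ³ - tr·λ² + c_1·λ - det, where tr = trace, c_1 = sum of the principal 2×2 minors, det = det(Sigma):
  tr = 5 + 7 + 4 = 16,
  c_1 = (5·7 - (2)²) + (5·4 - (-2)²) + (7·4 - (-2)²) = 31 + 16 + 24 = 71,
  det = 5·(7·4 - (-2)²) - (2)·((2)·4 - (-2)·(-2)) + (-2)·((2)·(-2) - 7·(-2)) = 5·(24) - (2)·(4) + (-2)·(10) = 92.
  So p(λ) = λ³ - 16λ² + 71λ - 92.
Step 2 — look for an integer root (rational root theorem: any rational root is an integer divisor of 92). Testing λ = 4:
  p(4) = 64 - 256 + 284 - 92 = 0  ✓
  Dividing out (λ - 4): p(λ) = (λ - 4)(λ² - 12λ + 23).
Step 3 — remaining eigenvalues from the quadratic λ² - 12λ + 23 = 0:
  Δ = 12² - 4·23 = 144 - 92 = 52,  λ = (12 ± √52)/2 = (12 ± 7.2111)/2 ≈ 9.6056 or 2.3944.
  Sorted: λ_1 = 9.6056,  λ_2 = 4,  λ_3 = 2.3944  (check: sum = 16 = tr ✓).

Step 4 — unit eigenvector for λ_1 ≈ 9.6056: v spans the null space of (Sigma - λ_1 I), whose rows are
  r_1 = (-4.6056, 2, -2),  r_2 = (2, -2.6056, -2),  r_3 = (-2, -2, -5.6056).
  v is orthogonal to every row, so take v ∝ r_1 × r_2 = ((2)·(-2) - (-2)·(-2.6056), (-2)·(2) - (-4.6056)·(-2), (-4.6056)·(-2.6056) - (2)·(2)) ≈ (-9.2111, -13.2111, 8).
  Rescale (multiply by -1 so the first nonzero entry is positive): u = (9.2111, 13.2111, -8).
  ||u|| = √((9.2111)² + (13.2111)² + (-8)²) = √(323.3776) ≈ 17.9827,  v_1 = u/||u|| ≈ (0.5122, 0.7347, -0.4449) (||v_1|| = 1).

λ_1 = 9.6056,  λ_2 = 4,  λ_3 = 2.3944;  v_1 ≈ (0.5122, 0.7347, -0.4449)


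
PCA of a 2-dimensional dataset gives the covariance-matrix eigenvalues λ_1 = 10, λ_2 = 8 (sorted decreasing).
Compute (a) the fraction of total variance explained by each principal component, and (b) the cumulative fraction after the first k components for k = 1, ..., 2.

Step 1 — total variance = trace(Sigma) = Σ λ_i = 10 + 8 = 18.

Step 2 — fraction explained by component i = λ_i / Σ λ:
  PC1: 10/18 = 0.5556
  PC2: 8/18 = 0.4444

Step 3 — cumulative fraction after k components = (λ_1 + ... + λ_k) / Σ λ:
  k = 1: 10/18 = 0.5556
  k = 2: (10 + 8)/18 = 18/18 = 1

Summary (fraction, with percent):

explained: PC1 0.5556 (55.56%), PC2 0.4444 (44.44%);  cumulative: 0.5556, 1


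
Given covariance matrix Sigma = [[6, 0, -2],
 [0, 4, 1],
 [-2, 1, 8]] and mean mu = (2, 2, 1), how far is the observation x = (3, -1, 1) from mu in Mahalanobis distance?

Step 1 — centre the observation: (x - mu) = (1, -3, 0).

Step 2 — invert Sigma (cofactor / det for 3×3, or solve directly):
  Sigma^{-1} = [[0.1824, -0.0118, 0.0471],
 [-0.0118, 0.2588, -0.0353],
 [0.0471, -0.0353, 0.1412]].

Step 3 — form the quadratic (x - mu)^T · Sigma^{-1} · (x - mu):
  Sigma^{-1} · (x - mu) = (0.2176, -0.7882, 0.1529).
  (x - mu)^T · [Sigma^{-1} · (x - mu)] = (1)·(0.2176) + (-3)·(-0.7882) + (0)·(0.1529) = 2.5824.

Step 4 — take square root: d = √(2.5824) ≈ 1.607.

d(x, mu) = √(2.5824) ≈ 1.607


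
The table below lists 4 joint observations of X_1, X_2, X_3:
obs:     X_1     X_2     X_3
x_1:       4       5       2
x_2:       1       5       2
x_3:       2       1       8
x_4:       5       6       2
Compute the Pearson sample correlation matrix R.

Step 1 — column means:
  mean(X_1) = (4 + 1 + 2 + 5) / 4 = 12/4 = 3
  mean(X_2) = (5 + 5 + 1 + 6) / 4 = 17/4 = 4.25
  mean(X_3) = (2 + 2 + 8 + 2) / 4 = 14/4 = 3.5

Step 2 — sample variances and covariances s[i,j] = (1/(n-1)) · Σ_k (x_{k,i} - mean_i) · (x_{k,j} - mean_j), with n-1 = 3:
  s[X_1,X_1] = ((1)·(1) + (-2)·(-2) + (-1)·(-1) + (2)·(2)) / 3 = 10/3 = 3.3333
  s[X_1,X_2] = ((1)·(0.75) + (-2)·(0.75) + (-1)·(-3.25) + (2)·(1.75)) / 3 = 6/3 = 2
  s[X_1,X_3] = ((1)·(-1.5) + (-2)·(-1.5) + (-1)·(4.5) + (2)·(-1.5)) / 3 = -6/3 = -2
  s[X_2,X_2] = ((0.75)·(0.75) + (0.75)·(0.75) + (-3.25)·(-3.25) + (1.75)·(1.75)) / 3 = 14.75/3 = 4.9167
  s[X_2,X_3] = ((0.75)·(-1.5) + (0.75)·(-1.5) + (-3.25)·(4.5) + (1.75)·(-1.5)) / 3 = -19.5/3 = -6.5
  s[X_3,X_3] = ((-1.5)·(-1.5) + (-1.5)·(-1.5) + (4.5)·(4.5) + (-1.5)·(-1.5)) / 3 = 27/3 = 9
  Sample standard deviations s_i = √(s[i,i]):
  s(X_1) = √(3.3333) = 1.8257
  s(X_2) = √(4.9167) = 2.2174
  s(X_3) = √(9) = 3

Step 3 — r_{ij} = s_{ij} / (s_i · s_j):
  r[X_1,X_1] = 1 (diagonal).
  r[X_1,X_2] = 2 / (1.8257 · 2.2174) = 2 / 4.0483 = 0.494
  r[X_1,X_3] = -2 / (1.8257 · 3) = -2 / 5.4772 = -0.3651
  r[X_2,X_2] = 1 (diagonal).
  r[X_2,X_3] = -6.5 / (2.2174 · 3) = -6.5 / 6.6521 = -0.9771
  r[X_3,X_3] = 1 (diagonal).

R is symmetric with unit diagonal. Assembling:

R = [[1, 0.494, -0.3651],
 [0.494, 1, -0.9771],
 [-0.3651, -0.9771, 1]]


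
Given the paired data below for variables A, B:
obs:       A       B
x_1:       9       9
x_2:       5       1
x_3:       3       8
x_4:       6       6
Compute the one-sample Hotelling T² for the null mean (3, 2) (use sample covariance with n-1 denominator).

Step 1 — sample mean vector:
  mean(A) = (9 + 5 + 3 + 6) / 4 = 23/4 = 5.75
  mean(B) = (9 + 1 + 8 + 6) / 4 = 24/4 = 6
  x̄ = (5.75, 6),  deviation x̄ - mu_0 = (5.75, 6) - (3, 2) = (2.75, 4).

Step 2 — sample covariance matrix, S[i,j] = (1/(n-1)) · Σ_k (x_{k,i} - mean_i) · (x_{k,j} - mean_j), divisor n-1 = 3:
  S[A,A] = ((3.25)·(3.25) + (-0.75)·(-0.75) + (-2.75)·(-2.75) + (0.25)·(0.25)) / 3 = 18.75/3 = 6.25
  S[A,B] = ((3.25)·(3) + (-0.75)·(-5) + (-2.75)·(2) + (0.25)·(0)) / 3 = 8/3 = 2.6667
  S[B,B] = ((3)·(3) + (-5)·(-5) + (2)·(2) + (0)·(0)) / 3 = 38/3 = 12.6667
  S = [[6.25, 2.6667],
 [2.6667, 12.6667]].

Step 3 — invert S. det(S) = 6.25·12.6667 - (2.6667)² = 72.0556.
  S^{-1} = (1/det) · [[d, -b], [-b, a]] = [[0.1758, -0.037],
 [-0.037, 0.0867]].

Step 4 — quadratic form (x̄ - mu_0)^T · S^{-1} · (x̄ - mu_0):
  S^{-1} · (x̄ - mu_0) = (0.3354, 0.2452),
  (x̄ - mu_0)^T · [...] = (2.75)·(0.3354) + (4)·(0.2452) = 1.903.

Step 5 — scale by n: T² = 4 · 1.903 = 7.6122.

T² ≈ 7.6122


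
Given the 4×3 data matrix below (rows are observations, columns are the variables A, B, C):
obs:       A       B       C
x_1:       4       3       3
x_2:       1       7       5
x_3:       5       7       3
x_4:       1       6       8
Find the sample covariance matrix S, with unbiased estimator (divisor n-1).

Step 1 — column means:
  mean(A) = (4 + 1 + 5 + 1) / 4 = 11/4 = 2.75
  mean(B) = (3 + 7 + 7 + 6) / 4 = 23/4 = 5.75
  mean(C) = (3 + 5 + 3 + 8) / 4 = 19/4 = 4.75

Step 2 — sample covariance S[i,j] = (1/(n-1)) · Σ_k (x_{k,i} - mean_i) · (x_{k,j} - mean_j), with n-1 = 3.
  S[A,A] = ((1.25)·(1.25) + (-1.75)·(-1.75) + (2.25)·(2.25) + (-1.75)·(-1.75)) / 3 = 12.75/3 = 4.25
  S[A,B] = ((1.25)·(-2.75) + (-1.75)·(1.25) + (2.25)·(1.25) + (-1.75)·(0.25)) / 3 = -3.25/3 = -1.0833
  S[A,C] = ((1.25)·(-1.75) + (-1.75)·(0.25) + (2.25)·(-1.75) + (-1.75)·(3.25)) / 3 = -12.25/3 = -4.0833
  S[B,B] = ((-2.75)·(-2.75) + (1.25)·(1.25) + (1.25)·(1.25) + (0.25)·(0.25)) / 3 = 10.75/3 = 3.5833
  S[B,C] = ((-2.75)·(-1.75) + (1.25)·(0.25) + (1.25)·(-1.75) + (0.25)·(3.25)) / 3 = 3.75/3 = 1.25
  S[C,C] = ((-1.75)·(-1.75) + (0.25)·(0.25) + (-1.75)·(-1.75) + (3.25)·(3.25)) / 3 = 16.75/3 = 5.5833

S is symmetric (S[j,i] = S[i,j]). Assembling:

S = [[4.25, -1.0833, -4.0833],
 [-1.0833, 3.5833, 1.25],
 [-4.0833, 1.25, 5.5833]]
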